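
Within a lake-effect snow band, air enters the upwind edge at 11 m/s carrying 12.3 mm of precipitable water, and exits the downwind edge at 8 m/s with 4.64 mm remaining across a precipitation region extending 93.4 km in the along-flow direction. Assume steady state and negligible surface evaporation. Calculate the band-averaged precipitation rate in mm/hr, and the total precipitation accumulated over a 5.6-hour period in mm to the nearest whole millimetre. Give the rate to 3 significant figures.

Column moisture flux per unit crosswind length is F = V × PW.
Inflow: F_in = 11 × 12.3 = 135.3 mm·m/s
Outflow: F_out = 8 × 4.64 = 37.12 mm·m/s
Steady-state rate R = (F_in − F_out)/L = (135.3 − 37.12) / 93400 m = 1.051e-03 mm/s.
R = 1.051e-03 × 3600 = 3.78 mm/hr.
Over 5.6 h: total = 3.78 × 5.6 = 21.168 ≈ 21 mm.

R ≈ 3.78 mm/hr; total ≈ 21 mm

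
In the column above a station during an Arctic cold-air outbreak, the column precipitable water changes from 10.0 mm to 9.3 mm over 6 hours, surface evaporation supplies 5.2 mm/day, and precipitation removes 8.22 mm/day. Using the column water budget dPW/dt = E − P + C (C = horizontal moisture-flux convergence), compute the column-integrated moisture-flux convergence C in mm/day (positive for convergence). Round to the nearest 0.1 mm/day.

dPW/dt = (9.3 − 10.0) mm / (6/24 day) = -2.800 mm/day.
C = dPW/dt − E + P = (-2.800) − 5.2 + 8.22 = 0.2 mm/day.

C ≈ 0.2 mm/day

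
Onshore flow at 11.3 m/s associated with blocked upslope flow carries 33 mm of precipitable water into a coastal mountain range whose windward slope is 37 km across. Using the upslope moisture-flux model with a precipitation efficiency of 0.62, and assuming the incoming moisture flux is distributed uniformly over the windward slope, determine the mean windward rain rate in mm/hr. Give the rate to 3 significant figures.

Incoming column moisture flux per unit ridge length: F = V × PW = 11.3 × 33 = 372.9 mm·m/s.
Spread over the 37 km slope with efficiency ε = 0.62: R = ε·F/W = 0.62 × 372.9 / 37000 m = 6.249e-03 mm/s.
R = 6.249e-03 × 3600 = 22.5 mm/hr.

R ≈ 22.5 mm/hr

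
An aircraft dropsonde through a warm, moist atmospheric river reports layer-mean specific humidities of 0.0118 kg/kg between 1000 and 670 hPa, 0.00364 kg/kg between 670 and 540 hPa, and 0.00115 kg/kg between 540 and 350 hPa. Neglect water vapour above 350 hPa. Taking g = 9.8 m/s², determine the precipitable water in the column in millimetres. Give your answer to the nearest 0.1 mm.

Precipitable water is the column-integrated vapour mass per unit area: PW = (1/g) Σ q̄ Δp, with q in kg/kg and Δp in Pa (1 kg/m² of water = 1 mm).
Layer 1000–670 hPa: Δp = 330 hPa = 33000 Pa, q̄ = 0.0118 kg/kg → 0.0118 × 33000 / 9.8 = 39.73 mm
Layer 670–540 hPa: Δp = 130 hPa = 13000 Pa, q̄ = 0.00364 kg/kg → 0.00364 × 13000 / 9.8 = 4.83 mm
Layer 540–350 hPa: Δp = 190 hPa = 19000 Pa, q̄ = 0.00115 kg/kg → 0.00115 × 19000 / 9.8 = 2.23 mm
PW = 39.73 + 4.83 + 2.23 = 46.79 ≈ 46.8 mm.

PW ≈ 46.8 mm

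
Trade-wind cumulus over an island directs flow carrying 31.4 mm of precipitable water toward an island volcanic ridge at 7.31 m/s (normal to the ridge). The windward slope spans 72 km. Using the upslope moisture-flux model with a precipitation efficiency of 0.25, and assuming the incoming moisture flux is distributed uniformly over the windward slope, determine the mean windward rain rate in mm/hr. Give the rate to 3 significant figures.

R ≈ 2.87 mm/hr

Incoming column moisture flux per unit ridge length: F = V × PW = 7.31 × 31.4 = 229.534 mm·m/s.
Spread over the 72 km slope with efficiency ε = 0.25: R = ε·F/W = 0.25 × 229.534 / 72000 m = 7.970e-04 mm/s.
R = 7.970e-04 × 3600 = 2.87 mm/hr.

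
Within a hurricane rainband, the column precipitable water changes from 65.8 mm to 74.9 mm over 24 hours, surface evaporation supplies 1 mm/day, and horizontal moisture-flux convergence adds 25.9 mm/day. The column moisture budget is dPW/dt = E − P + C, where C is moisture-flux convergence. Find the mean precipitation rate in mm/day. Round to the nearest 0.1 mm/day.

P ≈ 17.8 mm/day

dPW/dt = (74.9 − 65.8) mm / (24/24 day) = +9.100 mm/day.
P = E + C − dPW/dt = 1 + (25.9) − (+9.100) = 17.8 mm/day.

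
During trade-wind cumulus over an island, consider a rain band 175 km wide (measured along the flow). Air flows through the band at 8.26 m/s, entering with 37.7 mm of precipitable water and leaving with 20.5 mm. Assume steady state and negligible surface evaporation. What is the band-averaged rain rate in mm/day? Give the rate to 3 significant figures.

R ≈ 70.1 mm/day

Column moisture flux per unit crosswind length is F = V × PW.
Inflow: F_in = 8.26 × 37.7 = 311.402 mm·m/s
Outflow: F_out = 8.26 × 20.5 = 169.33 mm·m/s
Steady-state rate R = (F_in − F_out)/L = (311.402 − 169.33) / 175000 m = 8.118e-04 mm/s.
R = 8.118e-04 × 3600 × 24 = 70.1 mm/day.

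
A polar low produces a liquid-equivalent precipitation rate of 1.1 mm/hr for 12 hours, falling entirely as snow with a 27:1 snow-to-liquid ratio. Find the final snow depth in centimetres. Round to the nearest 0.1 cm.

Liquid-equivalent depth = 1.1 × 12 = 13.2 mm.
Snow depth = 13.2 mm × 27 = 356.4 mm = 35.6 cm.

snow depth ≈ 35.6 cm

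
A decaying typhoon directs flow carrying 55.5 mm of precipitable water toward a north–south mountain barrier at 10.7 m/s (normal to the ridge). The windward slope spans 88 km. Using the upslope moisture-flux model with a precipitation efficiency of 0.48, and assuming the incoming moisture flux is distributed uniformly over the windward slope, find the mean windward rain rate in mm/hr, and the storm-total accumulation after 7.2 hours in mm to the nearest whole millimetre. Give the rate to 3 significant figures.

Incoming column moisture flux per unit ridge length: F = V × PW = 10.7 × 55.5 = 593.85 mm·m/s.
Spread over the 88 km slope with efficiency ε = 0.48: R = ε·F/W = 0.48 × 593.85 / 88000 m = 3.239e-03 mm/s.
R = 3.239e-03 × 3600 = 11.7 mm/hr.
Over 7.2 h: total = 11.7 × 7.2 = 84.24 ≈ 84 mm.

R ≈ 11.7 mm/hr; total ≈ 84 mm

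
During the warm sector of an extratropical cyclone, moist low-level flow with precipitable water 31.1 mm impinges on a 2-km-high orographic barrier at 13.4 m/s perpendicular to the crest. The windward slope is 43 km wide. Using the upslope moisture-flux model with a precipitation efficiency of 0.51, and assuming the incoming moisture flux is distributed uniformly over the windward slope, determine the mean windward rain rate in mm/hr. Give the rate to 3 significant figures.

R ≈ 17.8 mm/hr

Incoming column moisture flux per unit ridge length: F = V × PW = 13.4 × 31.1 = 416.74 mm·m/s.
Spread over the 43 km slope with efficiency ε = 0.51: R = ε·F/W = 0.51 × 416.74 / 43000 m = 4.943e-03 mm/s.
R = 4.943e-03 × 3600 = 17.8 mm/hr.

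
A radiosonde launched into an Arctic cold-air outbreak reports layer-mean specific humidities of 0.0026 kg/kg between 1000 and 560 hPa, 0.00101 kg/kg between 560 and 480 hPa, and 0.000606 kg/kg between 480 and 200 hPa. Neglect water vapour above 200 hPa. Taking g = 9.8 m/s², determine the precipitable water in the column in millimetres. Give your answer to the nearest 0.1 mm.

PW ≈ 14.2 mm

Precipitable water is the column-integrated vapour mass per unit area: PW = (1/g) Σ q̄ Δp, with q in kg/kg and Δp in Pa (1 kg/m² of water = 1 mm).
Layer 1000–560 hPa: Δp = 440 hPa = 44000 Pa, q̄ = 0.0026 kg/kg → 0.0026 × 44000 / 9.8 = 11.67 mm
Layer 560–480 hPa: Δp = 80 hPa = 8000 Pa, q̄ = 0.00101 kg/kg → 0.00101 × 8000 / 9.8 = 0.82 mm
Layer 480–200 hPa: Δp = 280 hPa = 28000 Pa, q̄ = 0.000606 kg/kg → 0.000606 × 28000 / 9.8 = 1.73 mm
PW = 11.67 + 0.82 + 1.73 = 14.22 ≈ 14.2 mm.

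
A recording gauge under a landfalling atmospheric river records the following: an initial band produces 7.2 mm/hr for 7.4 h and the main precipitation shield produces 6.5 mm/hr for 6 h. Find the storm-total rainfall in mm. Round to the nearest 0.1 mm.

total ≈ 92.3 mm

Total = Σ Rᵢ Δtᵢ = 7.2 × 7.4 + 6.5 × 6
      = 53.28 + 39 = 92.3 mm.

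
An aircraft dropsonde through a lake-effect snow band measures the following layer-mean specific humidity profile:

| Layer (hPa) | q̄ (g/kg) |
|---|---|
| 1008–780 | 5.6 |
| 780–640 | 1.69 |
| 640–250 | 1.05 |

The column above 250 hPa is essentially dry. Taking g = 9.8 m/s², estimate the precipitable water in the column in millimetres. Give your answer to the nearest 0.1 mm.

PW ≈ 19.6 mm

Precipitable water is the column-integrated vapour mass per unit area: PW = (1/g) Σ q̄ Δp, with q in kg/kg and Δp in Pa (1 kg/m² of water = 1 mm).
Layer 1008–780 hPa: Δp = 228 hPa = 22800 Pa, q̄ = 0.0056 kg/kg → 0.0056 × 22800 / 9.8 = 13.03 mm
Layer 780–640 hPa: Δp = 140 hPa = 14000 Pa, q̄ = 0.00169 kg/kg → 0.00169 × 14000 / 9.8 = 2.41 mm
Layer 640–250 hPa: Δp = 390 hPa = 39000 Pa, q̄ = 0.00105 kg/kg → 0.00105 × 39000 / 9.8 = 4.18 mm
PW = 13.03 + 2.41 + 4.18 = 19.62 ≈ 19.6 mm.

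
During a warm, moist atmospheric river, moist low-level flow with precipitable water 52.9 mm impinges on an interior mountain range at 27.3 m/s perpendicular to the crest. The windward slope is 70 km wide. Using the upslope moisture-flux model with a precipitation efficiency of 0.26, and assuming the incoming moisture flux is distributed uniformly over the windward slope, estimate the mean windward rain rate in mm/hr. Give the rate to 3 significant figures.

Incoming column moisture flux per unit ridge length: F = V × PW = 27.3 × 52.9 = 1444.17 mm·m/s.
Spread over the 70 km slope with efficiency ε = 0.26: R = ε·F/W = 0.26 × 1444.17 / 70000 m = 5.364e-03 mm/s.
R = 5.364e-03 × 3600 = 19.3 mm/hr.

R ≈ 19.3 mm/hr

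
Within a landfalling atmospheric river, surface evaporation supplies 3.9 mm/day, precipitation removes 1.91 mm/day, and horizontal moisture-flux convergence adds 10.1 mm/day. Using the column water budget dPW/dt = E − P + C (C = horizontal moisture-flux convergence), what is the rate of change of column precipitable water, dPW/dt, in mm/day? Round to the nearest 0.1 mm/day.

dPW/dt ≈ 12.1 mm/day

dPW/dt = E − P + C = 3.9 − 1.91 + (10.1) = 12.1 mm/day.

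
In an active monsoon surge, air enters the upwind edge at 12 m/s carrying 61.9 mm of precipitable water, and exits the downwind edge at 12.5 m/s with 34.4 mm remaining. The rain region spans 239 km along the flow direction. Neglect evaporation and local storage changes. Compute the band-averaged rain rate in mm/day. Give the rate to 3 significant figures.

Column moisture flux per unit crosswind length is F = V × PW.
Inflow: F_in = 12 × 61.9 = 742.8 mm·m/s
Outflow: F_out = 12.5 × 34.4 = 430 mm·m/s
Steady-state rate R = (F_in − F_out)/L = (742.8 − 430) / 239000 m = 1.309e-03 mm/s.
R = 1.309e-03 × 3600 × 24 = 113 mm/day.

R ≈ 113 mm/day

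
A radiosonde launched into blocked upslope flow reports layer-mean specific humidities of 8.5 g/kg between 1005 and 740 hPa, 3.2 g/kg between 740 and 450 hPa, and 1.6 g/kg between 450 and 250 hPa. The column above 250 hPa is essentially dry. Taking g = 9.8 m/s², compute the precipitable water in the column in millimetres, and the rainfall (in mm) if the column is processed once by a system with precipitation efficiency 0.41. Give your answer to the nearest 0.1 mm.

PW ≈ 35.7 mm; rainfall ≈ 14.6 mm

Precipitable water is the column-integrated vapour mass per unit area: PW = (1/g) Σ q̄ Δp, with q in kg/kg and Δp in Pa (1 kg/m² of water = 1 mm).
Layer 1005–740 hPa: Δp = 265 hPa = 26500 Pa, q̄ = 0.0085 kg/kg → 0.0085 × 26500 / 9.8 = 22.98 mm
Layer 740–450 hPa: Δp = 290 hPa = 29000 Pa, q̄ = 0.0032 kg/kg → 0.0032 × 29000 / 9.8 = 9.47 mm
Layer 450–250 hPa: Δp = 200 hPa = 20000 Pa, q̄ = 0.0016 kg/kg → 0.0016 × 20000 / 9.8 = 3.27 mm
PW = 22.98 + 9.47 + 3.27 = 35.72 ≈ 35.7 mm.
Rainfall = ε × PW = 0.41 × 35.7 = 14.6 mm.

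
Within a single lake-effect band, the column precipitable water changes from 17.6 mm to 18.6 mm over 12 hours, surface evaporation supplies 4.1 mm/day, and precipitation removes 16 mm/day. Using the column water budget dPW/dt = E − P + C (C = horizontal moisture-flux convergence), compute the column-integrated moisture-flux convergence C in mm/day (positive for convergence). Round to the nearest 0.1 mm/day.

dPW/dt = (18.6 − 17.6) mm / (12/24 day) = +2.000 mm/day.
C = dPW/dt − E + P = (+2.000) − 4.1 + 16 = 13.9 mm/day.

C ≈ 13.9 mm/day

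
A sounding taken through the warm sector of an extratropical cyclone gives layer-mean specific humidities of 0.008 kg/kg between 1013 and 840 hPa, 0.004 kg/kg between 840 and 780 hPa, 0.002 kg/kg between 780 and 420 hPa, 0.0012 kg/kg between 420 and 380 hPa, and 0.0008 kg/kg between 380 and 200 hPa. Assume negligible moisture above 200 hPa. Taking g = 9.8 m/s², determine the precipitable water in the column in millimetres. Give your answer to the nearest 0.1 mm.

Precipitable water is the column-integrated vapour mass per unit area: PW = (1/g) Σ q̄ Δp, with q in kg/kg and Δp in Pa (1 kg/m² of water = 1 mm).
Layer 1013–840 hPa: Δp = 173 hPa = 17300 Pa, q̄ = 0.008 kg/kg → 0.008 × 17300 / 9.8 = 14.12 mm
Layer 840–780 hPa: Δp = 60 hPa = 6000 Pa, q̄ = 0.004 kg/kg → 0.004 × 6000 / 9.8 = 2.45 mm
Layer 780–420 hPa: Δp = 360 hPa = 36000 Pa, q̄ = 0.002 kg/kg → 0.002 × 36000 / 9.8 = 7.35 mm
Layer 420–380 hPa: Δp = 40 hPa = 4000 Pa, q̄ = 0.0012 kg/kg → 0.0012 × 4000 / 9.8 = 0.49 mm
Layer 380–200 hPa: Δp = 180 hPa = 18000 Pa, q̄ = 0.0008 kg/kg → 0.0008 × 18000 / 9.8 = 1.47 mm
PW = 14.12 + 2.45 + 7.35 + 0.49 + 1.47 = 25.88 ≈ 25.9 mm.

PW ≈ 25.9 mm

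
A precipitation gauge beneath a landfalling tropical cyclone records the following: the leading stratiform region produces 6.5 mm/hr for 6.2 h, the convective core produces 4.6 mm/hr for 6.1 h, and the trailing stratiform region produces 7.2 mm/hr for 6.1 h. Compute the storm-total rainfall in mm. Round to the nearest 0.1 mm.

Total = Σ Rᵢ Δtᵢ = 6.5 × 6.2 + 4.6 × 6.1 + 7.2 × 6.1
      = 40.3 + 28.06 + 43.92 = 112.3 mm.

total ≈ 112.3 mm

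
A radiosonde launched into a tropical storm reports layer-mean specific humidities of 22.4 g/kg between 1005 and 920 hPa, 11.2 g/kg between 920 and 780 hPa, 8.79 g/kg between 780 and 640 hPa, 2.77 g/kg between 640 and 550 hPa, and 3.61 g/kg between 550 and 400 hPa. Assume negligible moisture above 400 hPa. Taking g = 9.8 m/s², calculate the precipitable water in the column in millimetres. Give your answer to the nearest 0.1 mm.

Precipitable water is the column-integrated vapour mass per unit area: PW = (1/g) Σ q̄ Δp, with q in kg/kg and Δp in Pa (1 kg/m² of water = 1 mm).
Layer 1005–920 hPa: Δp = 85 hPa = 8500 Pa, q̄ = 0.0224 kg/kg → 0.0224 × 8500 / 9.8 = 19.43 mm
Layer 920–780 hPa: Δp = 140 hPa = 14000 Pa, q̄ = 0.0112 kg/kg → 0.0112 × 14000 / 9.8 = 16.00 mm
Layer 780–640 hPa: Δp = 140 hPa = 14000 Pa, q̄ = 0.00879 kg/kg → 0.00879 × 14000 / 9.8 = 12.56 mm
Layer 640–550 hPa: Δp = 90 hPa = 9000 Pa, q̄ = 0.00277 kg/kg → 0.00277 × 9000 / 9.8 = 2.54 mm
Layer 550–400 hPa: Δp = 150 hPa = 15000 Pa, q̄ = 0.00361 kg/kg → 0.00361 × 15000 / 9.8 = 5.53 mm
PW = 19.43 + 16.00 + 12.56 + 2.54 + 5.53 = 56.06 ≈ 56.1 mm.

PW ≈ 56.1 mm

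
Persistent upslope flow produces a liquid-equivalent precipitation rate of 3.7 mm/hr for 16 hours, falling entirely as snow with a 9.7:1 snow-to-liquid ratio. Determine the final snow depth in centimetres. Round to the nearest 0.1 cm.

snow depth ≈ 57.4 cm

Liquid-equivalent depth = 3.7 × 16 = 59.2 mm.
Snow depth = 59.2 mm × 9.7 = 574.24 mm = 57.4 cm.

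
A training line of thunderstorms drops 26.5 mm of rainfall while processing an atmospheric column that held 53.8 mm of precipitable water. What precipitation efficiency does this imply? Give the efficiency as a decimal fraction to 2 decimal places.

ε = rainfall / PW = 26.5 / 53.8 = 0.49.

ε ≈ 0.49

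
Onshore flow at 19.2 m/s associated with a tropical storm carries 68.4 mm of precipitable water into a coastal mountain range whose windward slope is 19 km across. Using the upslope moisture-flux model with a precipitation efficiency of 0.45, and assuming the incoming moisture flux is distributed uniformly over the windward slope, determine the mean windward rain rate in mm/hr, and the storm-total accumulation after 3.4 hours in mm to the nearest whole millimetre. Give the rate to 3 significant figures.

Incoming column moisture flux per unit ridge length: F = V × PW = 19.2 × 68.4 = 1313.28 mm·m/s.
Spread over the 19 km slope with efficiency ε = 0.45: R = ε·F/W = 0.45 × 1313.28 / 19000 m = 3.110e-02 mm/s.
R = 3.110e-02 × 3600 = 112 mm/hr.
Over 3.4 h: total = 112 × 3.4 = 380.8 ≈ 381 mm.

R ≈ 112 mm/hr; total ≈ 381 mm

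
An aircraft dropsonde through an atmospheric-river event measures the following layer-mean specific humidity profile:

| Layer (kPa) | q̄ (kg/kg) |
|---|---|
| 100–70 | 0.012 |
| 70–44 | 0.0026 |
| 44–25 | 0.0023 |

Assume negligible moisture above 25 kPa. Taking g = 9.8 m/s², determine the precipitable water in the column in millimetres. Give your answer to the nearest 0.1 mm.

Precipitable water is the column-integrated vapour mass per unit area: PW = (1/g) Σ q̄ Δp, with q in kg/kg and Δp in Pa (1 kg/m² of water = 1 mm).
Layer 100–70 kPa: Δp = 300 hPa = 30000 Pa, q̄ = 0.012 kg/kg → 0.012 × 30000 / 9.8 = 36.73 mm
Layer 70–44 kPa: Δp = 260 hPa = 26000 Pa, q̄ = 0.0026 kg/kg → 0.0026 × 26000 / 9.8 = 6.90 mm
Layer 44–25 kPa: Δp = 190 hPa = 19000 Pa, q̄ = 0.0023 kg/kg → 0.0023 × 19000 / 9.8 = 4.46 mm
PW = 36.73 + 6.90 + 4.46 = 48.09 ≈ 48.1 mm.

PW ≈ 48.1 mm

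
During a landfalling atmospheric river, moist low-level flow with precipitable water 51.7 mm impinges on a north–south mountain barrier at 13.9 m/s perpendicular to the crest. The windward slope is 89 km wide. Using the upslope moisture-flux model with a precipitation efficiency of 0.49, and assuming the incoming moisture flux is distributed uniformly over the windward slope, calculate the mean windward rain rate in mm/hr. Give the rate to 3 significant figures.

Incoming column moisture flux per unit ridge length: F = V × PW = 13.9 × 51.7 = 718.63 mm·m/s.
Spread over the 89 km slope with efficiency ε = 0.49: R = ε·F/W = 0.49 × 718.63 / 89000 m = 3.957e-03 mm/s.
R = 3.957e-03 × 3600 = 14.2 mm/hr.

R ≈ 14.2 mm/hr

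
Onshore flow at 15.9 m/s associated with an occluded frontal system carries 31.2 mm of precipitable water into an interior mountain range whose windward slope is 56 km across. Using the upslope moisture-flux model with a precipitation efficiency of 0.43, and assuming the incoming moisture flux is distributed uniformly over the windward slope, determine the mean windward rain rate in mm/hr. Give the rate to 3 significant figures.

R ≈ 13.7 mm/hr

Incoming column moisture flux per unit ridge length: F = V × PW = 15.9 × 31.2 = 496.08 mm·m/s.
Spread over the 56 km slope with efficiency ε = 0.43: R = ε·F/W = 0.43 × 496.08 / 56000 m = 3.809e-03 mm/s.
R = 3.809e-03 × 3600 = 13.7 mm/hr.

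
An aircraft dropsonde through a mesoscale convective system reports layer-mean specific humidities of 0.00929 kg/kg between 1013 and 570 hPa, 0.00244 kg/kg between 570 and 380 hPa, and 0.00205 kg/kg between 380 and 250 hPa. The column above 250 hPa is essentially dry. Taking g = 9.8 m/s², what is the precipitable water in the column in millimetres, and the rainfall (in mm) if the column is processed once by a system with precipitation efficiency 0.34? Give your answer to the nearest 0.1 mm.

Precipitable water is the column-integrated vapour mass per unit area: PW = (1/g) Σ q̄ Δp, with q in kg/kg and Δp in Pa (1 kg/m² of water = 1 mm).
Layer 1013–570 hPa: Δp = 443 hPa = 44300 Pa, q̄ = 0.00929 kg/kg → 0.00929 × 44300 / 9.8 = 41.99 mm
Layer 570–380 hPa: Δp = 190 hPa = 19000 Pa, q̄ = 0.00244 kg/kg → 0.00244 × 19000 / 9.8 = 4.73 mm
Layer 380–250 hPa: Δp = 130 hPa = 13000 Pa, q̄ = 0.00205 kg/kg → 0.00205 × 13000 / 9.8 = 2.72 mm
PW = 41.99 + 4.73 + 2.72 = 49.44 ≈ 49.4 mm.
Rainfall = ε × PW = 0.34 × 49.4 = 16.8 mm.

PW ≈ 49.4 mm; rainfall ≈ 16.8 mm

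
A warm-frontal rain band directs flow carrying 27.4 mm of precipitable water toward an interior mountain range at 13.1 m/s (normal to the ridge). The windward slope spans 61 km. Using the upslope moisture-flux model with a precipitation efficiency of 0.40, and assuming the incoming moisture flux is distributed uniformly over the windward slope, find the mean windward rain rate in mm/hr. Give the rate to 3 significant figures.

R ≈ 8.47 mm/hr

Incoming column moisture flux per unit ridge length: F = V × PW = 13.1 × 27.4 = 358.94 mm·m/s.
Spread over the 61 km slope with efficiency ε = 0.40: R = ε·F/W = 0.40 × 358.94 / 61000 m = 2.354e-03 mm/s.
R = 2.354e-03 × 3600 = 8.47 mm/hr.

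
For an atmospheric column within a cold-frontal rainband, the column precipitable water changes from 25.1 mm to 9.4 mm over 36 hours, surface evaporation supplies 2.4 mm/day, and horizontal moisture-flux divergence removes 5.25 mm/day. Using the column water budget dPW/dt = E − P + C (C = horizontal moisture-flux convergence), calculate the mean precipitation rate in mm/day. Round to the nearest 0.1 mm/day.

P ≈ 7.6 mm/day

dPW/dt = (9.4 − 25.1) mm / (36/24 day) = -10.467 mm/day.
P = E + C − dPW/dt = 2.4 + (-5.25) − (-10.467) = 7.6 mm/day.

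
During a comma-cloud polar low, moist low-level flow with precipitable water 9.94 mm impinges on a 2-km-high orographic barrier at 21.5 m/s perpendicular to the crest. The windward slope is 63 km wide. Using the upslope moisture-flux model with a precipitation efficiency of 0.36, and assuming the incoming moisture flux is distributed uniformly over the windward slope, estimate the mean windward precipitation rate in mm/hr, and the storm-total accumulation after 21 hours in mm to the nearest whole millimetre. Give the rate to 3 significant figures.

R ≈ 4.40 mm/hr; total ≈ 92 mm

Incoming column moisture flux per unit ridge length: F = V × PW = 21.5 × 9.94 = 213.71 mm·m/s.
Spread over the 63 km slope with efficiency ε = 0.36: R = ε·F/W = 0.36 × 213.71 / 63000 m = 1.221e-03 mm/s.
R = 1.221e-03 × 3600 = 4.40 mm/hr.
Over 21 h: total = 4.40 × 21 = 92.4 ≈ 92 mm.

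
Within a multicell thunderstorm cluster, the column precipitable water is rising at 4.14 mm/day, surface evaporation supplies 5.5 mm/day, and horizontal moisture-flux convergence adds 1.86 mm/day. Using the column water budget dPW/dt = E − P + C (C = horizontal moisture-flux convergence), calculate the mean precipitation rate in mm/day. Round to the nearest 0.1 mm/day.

P ≈ 3.2 mm/day

dPW/dt = +4.14 mm/day.
P = E + C − dPW/dt = 5.5 + (1.86) − (+4.14) = 3.2 mm/day.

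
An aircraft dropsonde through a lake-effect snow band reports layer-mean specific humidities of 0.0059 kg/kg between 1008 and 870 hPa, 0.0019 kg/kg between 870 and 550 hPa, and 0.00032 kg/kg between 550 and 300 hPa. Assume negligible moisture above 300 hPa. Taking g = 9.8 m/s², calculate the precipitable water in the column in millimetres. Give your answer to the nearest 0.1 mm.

PW ≈ 15.3 mm

Precipitable water is the column-integrated vapour mass per unit area: PW = (1/g) Σ q̄ Δp, with q in kg/kg and Δp in Pa (1 kg/m² of water = 1 mm).
Layer 1008–870 hPa: Δp = 138 hPa = 13800 Pa, q̄ = 0.0059 kg/kg → 0.0059 × 13800 / 9.8 = 8.31 mm
Layer 870–550 hPa: Δp = 320 hPa = 32000 Pa, q̄ = 0.0019 kg/kg → 0.0019 × 32000 / 9.8 = 6.20 mm
Layer 550–300 hPa: Δp = 250 hPa = 25000 Pa, q̄ = 0.00032 kg/kg → 0.00032 × 25000 / 9.8 = 0.82 mm
PW = 8.31 + 6.20 + 0.82 = 15.33 ≈ 15.3 mm.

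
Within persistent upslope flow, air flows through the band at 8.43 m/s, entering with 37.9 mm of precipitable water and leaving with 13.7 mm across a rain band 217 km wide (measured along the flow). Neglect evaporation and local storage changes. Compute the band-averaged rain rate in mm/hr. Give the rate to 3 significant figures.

Column moisture flux per unit crosswind length is F = V × PW.
Inflow: F_in = 8.43 × 37.9 = 319.497 mm·m/s
Outflow: F_out = 8.43 × 13.7 = 115.491 mm·m/s
Steady-state rate R = (F_in − F_out)/L = (319.497 − 115.491) / 217000 m = 9.401e-04 mm/s.
R = 9.401e-04 × 3600 = 3.38 mm/hr.

R ≈ 3.38 mm/hr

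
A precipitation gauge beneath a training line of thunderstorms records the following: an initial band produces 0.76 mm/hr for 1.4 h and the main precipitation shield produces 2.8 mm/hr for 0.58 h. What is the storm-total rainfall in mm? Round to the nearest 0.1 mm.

total ≈ 2.7 mm

Total = Σ Rᵢ Δtᵢ = 0.76 × 1.4 + 2.8 × 0.58
      = 1.064 + 1.624 = 2.7 mm.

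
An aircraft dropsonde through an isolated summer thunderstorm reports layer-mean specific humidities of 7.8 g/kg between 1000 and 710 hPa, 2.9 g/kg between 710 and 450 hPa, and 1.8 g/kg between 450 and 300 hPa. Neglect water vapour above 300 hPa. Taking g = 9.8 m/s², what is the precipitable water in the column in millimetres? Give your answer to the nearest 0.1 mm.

PW ≈ 33.5 mm

Precipitable water is the column-integrated vapour mass per unit area: PW = (1/g) Σ q̄ Δp, with q in kg/kg and Δp in Pa (1 kg/m² of water = 1 mm).
Layer 1000–710 hPa: Δp = 290 hPa = 29000 Pa, q̄ = 0.0078 kg/kg → 0.0078 × 29000 / 9.8 = 23.08 mm
Layer 710–450 hPa: Δp = 260 hPa = 26000 Pa, q̄ = 0.0029 kg/kg → 0.0029 × 26000 / 9.8 = 7.69 mm
Layer 450–300 hPa: Δp = 150 hPa = 15000 Pa, q̄ = 0.0018 kg/kg → 0.0018 × 15000 / 9.8 = 2.76 mm
PW = 23.08 + 7.69 + 2.76 = 33.53 ≈ 33.5 mm.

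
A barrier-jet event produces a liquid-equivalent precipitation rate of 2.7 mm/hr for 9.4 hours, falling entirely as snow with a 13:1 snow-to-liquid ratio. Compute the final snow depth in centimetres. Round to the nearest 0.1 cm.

snow depth ≈ 33.0 cm

Liquid-equivalent depth = 2.7 × 9.4 = 25.38 mm.
Snow depth = 25.38 mm × 13 = 329.94 mm = 33.0 cm.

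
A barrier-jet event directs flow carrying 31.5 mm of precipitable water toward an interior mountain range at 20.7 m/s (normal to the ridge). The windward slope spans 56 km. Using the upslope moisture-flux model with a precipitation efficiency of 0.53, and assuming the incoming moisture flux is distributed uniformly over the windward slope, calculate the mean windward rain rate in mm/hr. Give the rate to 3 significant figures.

Incoming column moisture flux per unit ridge length: F = V × PW = 20.7 × 31.5 = 652.05 mm·m/s.
Spread over the 56 km slope with efficiency ε = 0.53: R = ε·F/W = 0.53 × 652.05 / 56000 m = 6.171e-03 mm/s.
R = 6.171e-03 × 3600 = 22.2 mm/hr.

R ≈ 22.2 mm/hr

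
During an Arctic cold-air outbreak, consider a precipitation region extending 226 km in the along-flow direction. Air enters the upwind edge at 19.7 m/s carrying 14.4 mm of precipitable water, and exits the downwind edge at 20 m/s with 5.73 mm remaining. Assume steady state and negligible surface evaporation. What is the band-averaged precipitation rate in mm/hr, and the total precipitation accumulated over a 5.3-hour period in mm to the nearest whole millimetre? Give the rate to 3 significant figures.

Column moisture flux per unit crosswind length is F = V × PW.
Inflow: F_in = 19.7 × 14.4 = 283.68 mm·m/s
Outflow: F_out = 20 × 5.73 = 114.6 mm·m/s
Steady-state rate R = (F_in − F_out)/L = (283.68 − 114.6) / 226000 m = 7.481e-04 mm/s.
R = 7.481e-04 × 3600 = 2.69 mm/hr.
Over 5.3 h: total = 2.69 × 5.3 = 14.257 ≈ 14 mm.

R ≈ 2.69 mm/hr; total ≈ 14 mm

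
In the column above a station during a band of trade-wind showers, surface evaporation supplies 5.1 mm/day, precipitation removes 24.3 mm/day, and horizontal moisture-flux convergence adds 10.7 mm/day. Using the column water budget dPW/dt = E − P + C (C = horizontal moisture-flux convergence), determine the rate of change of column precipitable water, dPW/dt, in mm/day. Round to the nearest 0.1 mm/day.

dPW/dt ≈ -8.5 mm/day

dPW/dt = E − P + C = 5.1 − 24.3 + (10.7) = -8.5 mm/day.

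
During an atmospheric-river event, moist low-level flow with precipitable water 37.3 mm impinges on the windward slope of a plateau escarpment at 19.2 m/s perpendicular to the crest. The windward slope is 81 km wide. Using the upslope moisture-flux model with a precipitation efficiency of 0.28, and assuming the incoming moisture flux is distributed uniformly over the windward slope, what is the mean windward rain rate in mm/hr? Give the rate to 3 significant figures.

Incoming column moisture flux per unit ridge length: F = V × PW = 19.2 × 37.3 = 716.16 mm·m/s.
Spread over the 81 km slope with efficiency ε = 0.28: R = ε·F/W = 0.28 × 716.16 / 81000 m = 2.476e-03 mm/s.
R = 2.476e-03 × 3600 = 8.91 mm/hr.

R ≈ 8.91 mm/hr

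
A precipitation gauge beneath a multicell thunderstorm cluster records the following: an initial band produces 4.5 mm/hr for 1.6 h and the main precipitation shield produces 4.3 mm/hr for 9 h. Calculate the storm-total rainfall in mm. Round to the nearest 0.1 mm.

Total = Σ Rᵢ Δtᵢ = 4.5 × 1.6 + 4.3 × 9
      = 7.2 + 38.7 = 45.9 mm.

total ≈ 45.9 mm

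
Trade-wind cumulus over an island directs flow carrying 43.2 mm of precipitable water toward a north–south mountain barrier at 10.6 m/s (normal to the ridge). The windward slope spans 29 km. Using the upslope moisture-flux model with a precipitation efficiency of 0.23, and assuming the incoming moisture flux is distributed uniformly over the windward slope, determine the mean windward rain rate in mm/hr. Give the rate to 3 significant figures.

Incoming column moisture flux per unit ridge length: F = V × PW = 10.6 × 43.2 = 457.92 mm·m/s.
Spread over the 29 km slope with efficiency ε = 0.23: R = ε·F/W = 0.23 × 457.92 / 29000 m = 3.632e-03 mm/s.
R = 3.632e-03 × 3600 = 13.1 mm/hr.

R ≈ 13.1 mm/hr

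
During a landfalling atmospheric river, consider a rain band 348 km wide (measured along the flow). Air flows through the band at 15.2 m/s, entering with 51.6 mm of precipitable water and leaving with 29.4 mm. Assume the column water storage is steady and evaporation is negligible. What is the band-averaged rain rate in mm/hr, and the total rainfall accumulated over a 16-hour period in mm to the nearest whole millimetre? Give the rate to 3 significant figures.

Column moisture flux per unit crosswind length is F = V × PW.
Inflow: F_in = 15.2 × 51.6 = 784.32 mm·m/s
Outflow: F_out = 15.2 × 29.4 = 446.88 mm·m/s
Steady-state rate R = (F_in − F_out)/L = (784.32 − 446.88) / 348000 m = 9.697e-04 mm/s.
R = 9.697e-04 × 3600 = 3.49 mm/hr.
Over 16 h: total = 3.49 × 16 = 55.84 ≈ 56 mm.

R ≈ 3.49 mm/hr; total ≈ 56 mm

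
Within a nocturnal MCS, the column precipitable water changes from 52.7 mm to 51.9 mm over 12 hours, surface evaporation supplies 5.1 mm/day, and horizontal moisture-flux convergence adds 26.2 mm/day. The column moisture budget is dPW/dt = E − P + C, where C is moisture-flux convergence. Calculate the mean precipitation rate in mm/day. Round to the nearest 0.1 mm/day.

P ≈ 32.9 mm/day

dPW/dt = (51.9 − 52.7) mm / (12/24 day) = -1.600 mm/day.
P = E + C − dPW/dt = 5.1 + (26.2) − (-1.600) = 32.9 mm/day.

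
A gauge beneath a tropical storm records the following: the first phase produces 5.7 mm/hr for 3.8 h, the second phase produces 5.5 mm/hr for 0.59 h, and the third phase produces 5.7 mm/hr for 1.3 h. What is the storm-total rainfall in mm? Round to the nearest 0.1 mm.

total ≈ 32.3 mm

Total = Σ Rᵢ Δtᵢ = 5.7 × 3.8 + 5.5 × 0.59 + 5.7 × 1.3
      = 21.66 + 3.245 + 7.41 = 32.3 mm.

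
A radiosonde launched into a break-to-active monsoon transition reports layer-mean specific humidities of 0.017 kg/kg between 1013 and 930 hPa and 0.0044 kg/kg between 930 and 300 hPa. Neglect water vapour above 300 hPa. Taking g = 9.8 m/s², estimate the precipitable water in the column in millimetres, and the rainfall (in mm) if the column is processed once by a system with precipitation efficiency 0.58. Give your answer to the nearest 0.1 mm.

Precipitable water is the column-integrated vapour mass per unit area: PW = (1/g) Σ q̄ Δp, with q in kg/kg and Δp in Pa (1 kg/m² of water = 1 mm).
Layer 1013–930 hPa: Δp = 83 hPa = 8300 Pa, q̄ = 0.017 kg/kg → 0.017 × 8300 / 9.8 = 14.40 mm
Layer 930–300 hPa: Δp = 630 hPa = 63000 Pa, q̄ = 0.0044 kg/kg → 0.0044 × 63000 / 9.8 = 28.29 mm
PW = 14.40 + 28.29 = 42.69 ≈ 42.7 mm.
Rainfall = ε × PW = 0.58 × 42.7 = 24.8 mm.

PW ≈ 42.7 mm; rainfall ≈ 24.8 mm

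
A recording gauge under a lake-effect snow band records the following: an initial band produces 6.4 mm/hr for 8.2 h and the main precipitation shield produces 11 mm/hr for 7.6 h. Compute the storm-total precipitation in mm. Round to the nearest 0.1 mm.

total ≈ 136.1 mm

Total = Σ Rᵢ Δtᵢ = 6.4 × 8.2 + 11 × 7.6
      = 52.48 + 83.6 = 136.1 mm.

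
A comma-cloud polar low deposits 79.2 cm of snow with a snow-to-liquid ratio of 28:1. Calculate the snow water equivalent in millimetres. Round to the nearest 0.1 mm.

SWE ≈ 28.3 mm

SWE = snow depth / ratio = 79.2 cm / 28 = 2.829 cm = 28.3 mm.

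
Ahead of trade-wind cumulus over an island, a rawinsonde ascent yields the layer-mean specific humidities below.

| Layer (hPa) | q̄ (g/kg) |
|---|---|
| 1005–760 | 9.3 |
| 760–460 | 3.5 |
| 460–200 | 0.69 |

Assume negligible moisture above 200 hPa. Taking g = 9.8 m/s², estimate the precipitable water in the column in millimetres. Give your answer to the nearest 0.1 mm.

PW ≈ 35.8 mm

Precipitable water is the column-integrated vapour mass per unit area: PW = (1/g) Σ q̄ Δp, with q in kg/kg and Δp in Pa (1 kg/m² of water = 1 mm).
Layer 1005–760 hPa: Δp = 245 hPa = 24500 Pa, q̄ = 0.0093 kg/kg → 0.0093 × 24500 / 9.8 = 23.25 mm
Layer 760–460 hPa: Δp = 300 hPa = 30000 Pa, q̄ = 0.0035 kg/kg → 0.0035 × 30000 / 9.8 = 10.71 mm
Layer 460–200 hPa: Δp = 260 hPa = 26000 Pa, q̄ = 0.00069 kg/kg → 0.00069 × 26000 / 9.8 = 1.83 mm
PW = 23.25 + 10.71 + 1.83 = 35.79 ≈ 35.8 mm.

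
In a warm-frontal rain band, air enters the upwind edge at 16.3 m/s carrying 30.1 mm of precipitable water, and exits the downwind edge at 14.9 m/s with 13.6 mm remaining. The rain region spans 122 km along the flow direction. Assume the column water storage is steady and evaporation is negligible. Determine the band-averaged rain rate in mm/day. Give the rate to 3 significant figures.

R ≈ 204 mm/day

Column moisture flux per unit crosswind length is F = V × PW.
Inflow: F_in = 16.3 × 30.1 = 490.63 mm·m/s
Outflow: F_out = 14.9 × 13.6 = 202.64 mm·m/s
Steady-state rate R = (F_in − F_out)/L = (490.63 − 202.64) / 122000 m = 2.361e-03 mm/s.
R = 2.361e-03 × 3600 × 24 = 204 mm/day.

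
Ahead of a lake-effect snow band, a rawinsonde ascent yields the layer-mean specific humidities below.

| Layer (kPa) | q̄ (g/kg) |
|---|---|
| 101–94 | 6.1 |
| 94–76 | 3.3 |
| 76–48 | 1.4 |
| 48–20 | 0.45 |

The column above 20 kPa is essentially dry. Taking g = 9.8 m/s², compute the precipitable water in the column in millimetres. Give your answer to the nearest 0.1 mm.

PW ≈ 15.7 mm

Precipitable water is the column-integrated vapour mass per unit area: PW = (1/g) Σ q̄ Δp, with q in kg/kg and Δp in Pa (1 kg/m² of water = 1 mm).
Layer 101–94 kPa: Δp = 70 hPa = 7000 Pa, q̄ = 0.0061 kg/kg → 0.0061 × 7000 / 9.8 = 4.36 mm
Layer 94–76 kPa: Δp = 180 hPa = 18000 Pa, q̄ = 0.0033 kg/kg → 0.0033 × 18000 / 9.8 = 6.06 mm
Layer 76–48 kPa: Δp = 280 hPa = 28000 Pa, q̄ = 0.0014 kg/kg → 0.0014 × 28000 / 9.8 = 4.00 mm
Layer 48–20 kPa: Δp = 280 hPa = 28000 Pa, q̄ = 0.00045 kg/kg → 0.00045 × 28000 / 9.8 = 1.29 mm
PW = 4.36 + 6.06 + 4.00 + 1.29 = 15.71 ≈ 15.7 mm.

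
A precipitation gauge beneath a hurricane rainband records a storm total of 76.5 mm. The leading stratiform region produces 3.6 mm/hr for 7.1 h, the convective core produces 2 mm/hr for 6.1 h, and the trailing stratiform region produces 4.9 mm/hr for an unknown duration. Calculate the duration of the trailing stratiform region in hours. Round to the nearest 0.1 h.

duration ≈ 7.9 h

Known phases: 3.6 × 7.1 + 2 × 6.1 = 25.56 + 12.2 = 37.76 mm.
Remaining depth = 76.5 − 37.76 = 38.74 mm.
Duration = 38.74 / 4.9 = 7.9 h.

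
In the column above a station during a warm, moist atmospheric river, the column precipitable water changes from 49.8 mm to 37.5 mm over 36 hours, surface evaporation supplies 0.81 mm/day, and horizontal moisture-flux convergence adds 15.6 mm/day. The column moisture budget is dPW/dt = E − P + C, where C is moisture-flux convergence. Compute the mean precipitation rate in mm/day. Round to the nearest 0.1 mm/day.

dPW/dt = (37.5 − 49.8) mm / (36/24 day) = -8.200 mm/day.
P = E + C − dPW/dt = 0.81 + (15.6) − (-8.200) = 24.6 mm/day.

P ≈ 24.6 mm/day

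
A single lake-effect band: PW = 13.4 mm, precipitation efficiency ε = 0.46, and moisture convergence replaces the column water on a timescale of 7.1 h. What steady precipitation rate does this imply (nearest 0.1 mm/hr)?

Each overturning extracts ε × PW = 0.46 × 13.4 = 6.164 mm.
Rate = ε·PW / τ = 6.164 / 7.1 h = 0.9 mm/hr.

R ≈ 0.9 mm/hr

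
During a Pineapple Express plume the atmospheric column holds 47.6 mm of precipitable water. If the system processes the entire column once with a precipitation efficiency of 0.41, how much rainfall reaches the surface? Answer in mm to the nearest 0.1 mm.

Rainfall = ε × PW = 0.41 × 47.6 = 19.5 mm.

rainfall ≈ 19.5 mm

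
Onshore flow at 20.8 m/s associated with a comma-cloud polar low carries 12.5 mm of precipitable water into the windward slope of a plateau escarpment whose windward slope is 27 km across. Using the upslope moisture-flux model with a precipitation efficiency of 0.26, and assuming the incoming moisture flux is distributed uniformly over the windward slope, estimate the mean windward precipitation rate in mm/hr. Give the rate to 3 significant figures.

Incoming column moisture flux per unit ridge length: F = V × PW = 20.8 × 12.5 = 260 mm·m/s.
Spread over the 27 km slope with efficiency ε = 0.26: R = ε·F/W = 0.26 × 260 / 27000 m = 2.504e-03 mm/s.
R = 2.504e-03 × 3600 = 9.01 mm/hr.

R ≈ 9.01 mm/hr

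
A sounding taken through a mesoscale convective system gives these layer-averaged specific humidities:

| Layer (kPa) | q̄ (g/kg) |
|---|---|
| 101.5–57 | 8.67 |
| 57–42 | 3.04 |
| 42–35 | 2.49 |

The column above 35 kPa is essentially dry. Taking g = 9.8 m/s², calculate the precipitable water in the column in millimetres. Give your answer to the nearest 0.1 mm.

PW ≈ 45.8 mm

Precipitable water is the column-integrated vapour mass per unit area: PW = (1/g) Σ q̄ Δp, with q in kg/kg and Δp in Pa (1 kg/m² of water = 1 mm).
Layer 101.5–57 kPa: Δp = 445 hPa = 44500 Pa, q̄ = 0.00867 kg/kg → 0.00867 × 44500 / 9.8 = 39.37 mm
Layer 57–42 kPa: Δp = 150 hPa = 15000 Pa, q̄ = 0.00304 kg/kg → 0.00304 × 15000 / 9.8 = 4.65 mm
Layer 42–35 kPa: Δp = 70 hPa = 7000 Pa, q̄ = 0.00249 kg/kg → 0.00249 × 7000 / 9.8 = 1.78 mm
PW = 39.37 + 4.65 + 1.78 = 45.80 ≈ 45.8 mm.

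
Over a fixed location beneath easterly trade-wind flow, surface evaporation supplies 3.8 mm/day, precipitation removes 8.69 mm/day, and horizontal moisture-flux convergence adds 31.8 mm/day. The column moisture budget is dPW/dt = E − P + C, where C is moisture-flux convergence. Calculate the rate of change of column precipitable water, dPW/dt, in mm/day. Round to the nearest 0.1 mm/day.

dPW/dt ≈ 26.9 mm/day

dPW/dt = E − P + C = 3.8 − 8.69 + (31.8) = 26.9 mm/day.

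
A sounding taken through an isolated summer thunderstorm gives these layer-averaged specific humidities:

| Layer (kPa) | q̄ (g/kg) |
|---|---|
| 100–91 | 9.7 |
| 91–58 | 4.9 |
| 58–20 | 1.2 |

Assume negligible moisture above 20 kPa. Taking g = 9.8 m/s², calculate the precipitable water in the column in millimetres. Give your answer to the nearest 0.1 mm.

Precipitable water is the column-integrated vapour mass per unit area: PW = (1/g) Σ q̄ Δp, with q in kg/kg and Δp in Pa (1 kg/m² of water = 1 mm).
Layer 100–91 kPa: Δp = 90 hPa = 9000 Pa, q̄ = 0.0097 kg/kg → 0.0097 × 9000 / 9.8 = 8.91 mm
Layer 91–58 kPa: Δp = 330 hPa = 33000 Pa, q̄ = 0.0049 kg/kg → 0.0049 × 33000 / 9.8 = 16.50 mm
Layer 58–20 kPa: Δp = 380 hPa = 38000 Pa, q̄ = 0.0012 kg/kg → 0.0012 × 38000 / 9.8 = 4.65 mm
PW = 8.91 + 16.50 + 4.65 = 30.06 ≈ 30.1 mm.

PW ≈ 30.1 mm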